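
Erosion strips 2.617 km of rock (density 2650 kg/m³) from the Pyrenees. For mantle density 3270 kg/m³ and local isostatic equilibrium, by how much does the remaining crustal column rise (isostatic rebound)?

2.12 km

Unloading: uplift u = e ρ_c/ρ_m = 2.617 km × 2650/3270 = 2.12 km.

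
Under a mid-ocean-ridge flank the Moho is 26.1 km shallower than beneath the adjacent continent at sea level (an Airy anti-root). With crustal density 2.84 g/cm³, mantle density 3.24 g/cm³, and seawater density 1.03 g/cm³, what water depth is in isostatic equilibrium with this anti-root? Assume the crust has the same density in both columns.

Replacing a thickness d of crust by seawater at the top must be balanced by replacing crust with mantle at the base: d (ρ_c − ρ_w) = a (ρ_m − ρ_c).
d = a (ρ_m − ρ_c)/(ρ_c − ρ_w) = 26.1 km × 0.4/1.81 = 5.77 km.

5.77 km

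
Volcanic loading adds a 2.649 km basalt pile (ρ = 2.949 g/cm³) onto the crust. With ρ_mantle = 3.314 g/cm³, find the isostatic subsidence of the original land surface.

2.36 km

Subaerial loading: s = t ρ_load / ρ_m.
s = 2.649 km × 2.949/3.314 = 2.36 km.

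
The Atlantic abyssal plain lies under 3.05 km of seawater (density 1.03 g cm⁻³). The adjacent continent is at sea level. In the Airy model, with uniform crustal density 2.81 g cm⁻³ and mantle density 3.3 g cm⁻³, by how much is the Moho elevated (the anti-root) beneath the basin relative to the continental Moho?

Balancing pressure at the compensation depth: replacing crust with seawater at the top is compensated by replacing crust with mantle at the base: d (ρ_c − ρ_w) = a (ρ_m − ρ_c).
a = d (ρ_c − ρ_w)/(ρ_m − ρ_c) = 3.05 km × 1.78/0.49 = 11.1 km.

11.1 km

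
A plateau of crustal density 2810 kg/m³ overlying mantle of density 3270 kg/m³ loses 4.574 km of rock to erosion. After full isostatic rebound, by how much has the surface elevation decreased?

Rebound u = e ρ_c/ρ_m = 4.574 km × 2810/3270 = 3.931 km.
Net surface drop = e − u = 4.574 km − 3.931 km = e (ρ_m − ρ_c)/ρ_m = 0.643 km.

0.643 km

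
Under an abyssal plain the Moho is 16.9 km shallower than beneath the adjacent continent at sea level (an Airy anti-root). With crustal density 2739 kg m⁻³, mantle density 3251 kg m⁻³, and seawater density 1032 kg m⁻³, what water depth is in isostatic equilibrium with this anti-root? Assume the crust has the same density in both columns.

Replacing a thickness d of crust by seawater at the top must be balanced by replacing crust with mantle at the base: d (ρ_c − ρ_w) = a (ρ_m − ρ_c).
d = a (ρ_m − ρ_c)/(ρ_c − ρ_w) = 16.9 km × 512/1707 = 5.07 km.

5.07 km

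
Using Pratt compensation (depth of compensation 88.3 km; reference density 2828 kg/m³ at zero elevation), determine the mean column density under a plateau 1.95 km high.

Pratt balance: ρ_ref D = ρ (D + h).
ρ = ρ_ref D/(D + h) = 2828 × 88.3 km/(88.3 km + 1.95 km) = 2770 kg/m³.

2770 kg/m³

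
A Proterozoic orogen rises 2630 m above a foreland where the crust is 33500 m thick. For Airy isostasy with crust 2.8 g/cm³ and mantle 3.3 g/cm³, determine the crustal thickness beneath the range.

Root depth r = h ρ_c / (ρ_m − ρ_c) = 2630 m × 2.8 / 0.5 = 14730 m.
Total thickness = T + h + r = 33500 m + 2630 m + 14730 m = 50900 m.

50900 m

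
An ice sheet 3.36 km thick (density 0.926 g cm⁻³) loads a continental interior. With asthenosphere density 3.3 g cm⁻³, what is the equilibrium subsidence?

0.943 km

In Airy isostatic equilibrium: the ice load ρ_ice t is balanced by mantle displaced below, ρ_m s.
s = t ρ_ice / ρ_m = 3.36 km × 0.926/3.3 = 0.943 km.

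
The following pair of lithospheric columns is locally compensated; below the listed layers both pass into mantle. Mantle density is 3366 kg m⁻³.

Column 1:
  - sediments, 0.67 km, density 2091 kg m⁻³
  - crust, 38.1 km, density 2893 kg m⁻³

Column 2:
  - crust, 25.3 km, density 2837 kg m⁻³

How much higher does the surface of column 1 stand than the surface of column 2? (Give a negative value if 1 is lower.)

For any compensation level in the mantle, the mantle terms cancel and isostasy reduces to e = (Σt_1 − Σt_2) − (Σ(ρt)_1 − Σ(ρt)_2) / ρ_m.
Σt_1 = 38.77 km; Σt_2 = 25.3 km; Σ(ρt)_1 = 111624.27; Σ(ρt)_2 = 71776.1 (in km·kg m⁻³).
e = (38.77 − 25.3) − (111624.27 − 71776.1) / 3366 = 1.63 km.

1.63 km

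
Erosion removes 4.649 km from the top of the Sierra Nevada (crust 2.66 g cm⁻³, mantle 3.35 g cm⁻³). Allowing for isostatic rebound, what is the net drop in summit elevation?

Rebound u = e ρ_c/ρ_m = 4.649 km × 2.66/3.35 = 3.691 km.
Net surface drop = e − u = 4.649 km − 3.691 km = e (ρ_m − ρ_c)/ρ_m = 0.958 km.

0.958 km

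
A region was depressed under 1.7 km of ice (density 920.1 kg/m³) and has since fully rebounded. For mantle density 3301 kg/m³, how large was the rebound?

Removing the load lets mantle flow back in; uplift u satisfies ρ_ice t = ρ_m u.
u = t ρ_ice/ρ_m = 1.7 km × 920.1/3301 = 0.474 km.

0.474 km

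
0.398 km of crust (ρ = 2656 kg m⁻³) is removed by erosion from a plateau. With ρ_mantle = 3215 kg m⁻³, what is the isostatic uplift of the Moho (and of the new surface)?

0.329 km

Unloading: uplift u = e ρ_c/ρ_m = 0.398 km × 2656/3215 = 0.329 km.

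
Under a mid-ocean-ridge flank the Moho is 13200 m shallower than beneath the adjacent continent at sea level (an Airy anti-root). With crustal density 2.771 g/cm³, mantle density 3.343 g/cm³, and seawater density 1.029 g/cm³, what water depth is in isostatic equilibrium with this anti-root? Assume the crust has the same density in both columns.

4330 m

Replacing a thickness d of crust by seawater at the top must be balanced by replacing crust with mantle at the base: d (ρ_c − ρ_w) = a (ρ_m − ρ_c).
d = a (ρ_m − ρ_c)/(ρ_c − ρ_w) = 13200 m × 0.572/1.742 = 4330 m.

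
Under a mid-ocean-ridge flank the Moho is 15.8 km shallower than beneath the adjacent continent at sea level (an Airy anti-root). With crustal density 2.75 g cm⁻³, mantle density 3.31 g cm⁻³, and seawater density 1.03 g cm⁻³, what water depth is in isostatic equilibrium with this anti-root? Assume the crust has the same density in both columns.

5.14 km

Replacing a thickness d of crust by seawater at the top must be balanced by replacing crust with mantle at the base: d (ρ_c − ρ_w) = a (ρ_m − ρ_c).
d = a (ρ_m − ρ_c)/(ρ_c − ρ_w) = 15.8 km × 0.56/1.72 = 5.14 km.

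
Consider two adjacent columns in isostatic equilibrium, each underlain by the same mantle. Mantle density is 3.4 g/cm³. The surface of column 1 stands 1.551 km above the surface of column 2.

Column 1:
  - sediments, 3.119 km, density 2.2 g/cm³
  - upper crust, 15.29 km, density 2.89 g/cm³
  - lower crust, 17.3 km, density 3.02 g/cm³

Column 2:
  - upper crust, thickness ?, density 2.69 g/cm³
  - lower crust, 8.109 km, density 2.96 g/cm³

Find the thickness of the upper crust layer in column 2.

Take the compensation level at the base of the deeper column (depth z_c below the surface of column 1) and equate Σ ρ_i t_i down to z_c; mantle fills any gap and the z_c terms cancel.
Column 1: 3.119×2.2 + 15.29×2.89 + 17.3×3.02 + (z_c − 35.709)×3.4
Column 2: 1.551×0 + x×2.69 + 8.109×2.96 + (z_c − 1.551 − 8.109 − x)×3.4
The z_c×3.4 term appears on both sides and cancels. Collect the known terms of each column as K = Σ(ρt)_known − 3.4 × (depth of known layers): K_1 = 103.2959 − 3.4×35.709 = −18.1147; K_2 = 24.00264 − 3.4×(1.551 + 8.109) = −8.84136.
Balance: K_1 = K_2 − x×(3.4 − 2.69), so x = (K_2 − K_1)/(3.4 − 2.69) = 9.27334/0.71 = 13.1 km.

13.1 km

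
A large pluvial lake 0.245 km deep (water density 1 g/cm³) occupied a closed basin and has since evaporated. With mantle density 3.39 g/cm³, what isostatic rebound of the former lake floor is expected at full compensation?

u = d ρ_w/ρ_m = 0.245 km × 1/3.39 = 0.0723 km.

0.0723 km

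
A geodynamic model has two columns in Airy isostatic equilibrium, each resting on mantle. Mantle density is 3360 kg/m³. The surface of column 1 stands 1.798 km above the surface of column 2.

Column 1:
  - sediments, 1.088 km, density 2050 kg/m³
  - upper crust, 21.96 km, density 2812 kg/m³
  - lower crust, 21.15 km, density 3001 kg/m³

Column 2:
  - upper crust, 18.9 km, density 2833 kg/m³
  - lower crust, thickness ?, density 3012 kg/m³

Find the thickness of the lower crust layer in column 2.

14.5 km

Take the compensation level at the base of the deeper column (depth z_c below the surface of column 1) and equate Σ ρ_i t_i down to z_c; mantle fills any gap and the z_c terms cancel.
Column 1: 1.088×2050 + 21.96×2812 + 21.15×3001 + (z_c − 44.198)×3360
Column 2: 1.798×0 + 18.9×2833 + x×3012 + (z_c − 1.798 − 18.9 − x)×3360
The z_c×3360 term appears on both sides and cancels. Collect the known terms of each column as K = Σ(ρt)_known − 3360 × (depth of known layers): K_1 = 127453.07 − 3360×44.198 = −21052.21; K_2 = 53543.7 − 3360×(1.798 + 18.9) = −16001.58.
Balance: K_1 = K_2 − x×(3360 − 3012), so x = (K_2 − K_1)/(3360 − 3012) = 5050.63/348 = 14.5 km.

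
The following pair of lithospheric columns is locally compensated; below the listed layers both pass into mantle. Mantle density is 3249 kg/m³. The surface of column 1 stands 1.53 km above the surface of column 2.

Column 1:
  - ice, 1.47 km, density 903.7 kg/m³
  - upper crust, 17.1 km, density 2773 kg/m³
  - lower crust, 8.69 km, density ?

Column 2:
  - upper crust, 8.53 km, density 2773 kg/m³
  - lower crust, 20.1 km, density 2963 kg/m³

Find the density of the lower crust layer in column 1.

2880 kg/m³

Take the compensation level at the base of the deeper column (depth z_c below the surface of column 1) and equate Σ ρ_i t_i down to z_c; mantle fills any gap and the z_c terms cancel.
Column 1: 1.47×903.7 + 17.1×2773 + 8.69×ρ + (z_c − 27.26)×3249
Column 2: 1.53×0 + 8.53×2773 + 20.1×2963 + (z_c − 1.53 − 28.63)×3249
The z_c×3249 term appears on both sides and cancels. Collect the known terms of each column as K = Σ(ρt)_known − 3249 × (depth of known layers): K_1 = 48746.739 − 3249×27.26 = −39821.001; K_2 = 83209.99 − 3249×(1.53 + 28.63) = −14779.85.
Balance: K_1 + 8.69×ρ = K_2, so ρ = (K_2 − K_1)/8.69 = 25041.2/8.69 = 2880 kg/m³.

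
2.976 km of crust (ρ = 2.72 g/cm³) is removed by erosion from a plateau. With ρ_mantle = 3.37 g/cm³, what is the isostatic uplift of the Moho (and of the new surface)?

Unloading: uplift u = e ρ_c/ρ_m = 2.976 km × 2.72/3.37 = 2.4 km.

2.4 km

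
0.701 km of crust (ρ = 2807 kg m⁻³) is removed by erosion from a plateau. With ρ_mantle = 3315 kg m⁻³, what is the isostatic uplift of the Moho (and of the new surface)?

Unloading: uplift u = e ρ_c/ρ_m = 0.701 km × 2807/3315 = 0.594 km.

0.594 km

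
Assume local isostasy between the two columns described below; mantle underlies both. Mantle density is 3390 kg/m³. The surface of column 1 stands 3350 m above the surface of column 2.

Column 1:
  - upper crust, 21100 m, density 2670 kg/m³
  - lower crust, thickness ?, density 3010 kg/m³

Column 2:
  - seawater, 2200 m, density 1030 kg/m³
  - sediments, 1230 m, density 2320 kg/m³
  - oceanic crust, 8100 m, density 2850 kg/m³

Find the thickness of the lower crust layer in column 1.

18500 m

Take the compensation level at the base of the deeper column (depth z_c below the surface of column 1) and equate Σ ρ_i t_i down to z_c; mantle fills any gap and the z_c terms cancel.
Column 1: 21100×2670 + x×3010 + (z_c − 21100 − x)×3390
Column 2: 3350×0 + 2200×1030 + 1230×2320 + 8100×2850 + (z_c − 3350 − 11530)×3390
The z_c×3390 term appears on both sides and cancels. Collect the known terms of each column as K = Σ(ρt)_known − 3390 × (depth of known layers): K_1 = 56337000 − 3390×21100 = −15192000; K_2 = 28204600 − 3390×(3350 + 11530) = −22238600.
Balance: K_1 − x×(3390 − 3010) = K_2, so x = (K_1 − K_2)/(3390 − 3010) = 7046600/380 = 18500 m.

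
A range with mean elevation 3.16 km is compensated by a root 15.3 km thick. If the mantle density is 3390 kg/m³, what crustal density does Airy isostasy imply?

2810 kg/m³

ρ_c h = (ρ_m − ρ_c) r → ρ_c (h + r) = ρ_m r → ρ_c = ρ_m r / (h + r).
ρ_c = 3390 × 15.3 km / (3.16 km + 15.3 km) = 2810 kg/m³.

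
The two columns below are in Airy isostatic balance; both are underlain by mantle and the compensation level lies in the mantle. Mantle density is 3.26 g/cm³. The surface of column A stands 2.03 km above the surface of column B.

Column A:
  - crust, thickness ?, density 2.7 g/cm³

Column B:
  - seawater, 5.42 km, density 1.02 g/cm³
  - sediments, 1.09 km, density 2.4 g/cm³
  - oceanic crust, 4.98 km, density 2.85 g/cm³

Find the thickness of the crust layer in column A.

38.8 km

Take the compensation level at the base of the deeper column (depth z_c below the surface of column A) and equate Σ ρ_i t_i down to z_c; mantle fills any gap and the z_c terms cancel.
Column A: x×2.7 + (z_c − 0 − x)×3.26
Column B: 2.03×0 + 5.42×1.02 + 1.09×2.4 + 4.98×2.85 + (z_c − 2.03 − 11.49)×3.26
The z_c×3.26 term appears on both sides and cancels. Collect the known terms of each column as K = Σ(ρt)_known − 3.26 × (depth of known layers): K_A = 0 − 3.26×0 = 0; K_B = 22.3374 − 3.26×(2.03 + 11.49) = −21.7378.
Balance: K_A − x×(3.26 − 2.7) = K_B, so x = (K_A − K_B)/(3.26 − 2.7) = 21.7378/0.56 = 38.8 km.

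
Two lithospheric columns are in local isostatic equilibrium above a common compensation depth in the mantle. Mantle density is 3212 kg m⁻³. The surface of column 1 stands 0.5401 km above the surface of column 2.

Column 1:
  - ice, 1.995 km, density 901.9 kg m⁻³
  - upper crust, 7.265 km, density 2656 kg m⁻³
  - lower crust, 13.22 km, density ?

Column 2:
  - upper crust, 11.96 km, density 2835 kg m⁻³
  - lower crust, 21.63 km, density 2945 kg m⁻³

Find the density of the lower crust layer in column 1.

2960 kg m⁻³

Take the compensation level at the base of the deeper column (depth z_c below the surface of column 1) and equate Σ ρ_i t_i down to z_c; mantle fills any gap and the z_c terms cancel.
Column 1: 1.995×901.9 + 7.265×2656 + 13.22×ρ + (z_c − 22.48)×3212
Column 2: 0.5401×0 + 11.96×2835 + 21.63×2945 + (z_c − 0.5401 − 33.59)×3212
The z_c×3212 term appears on both sides and cancels. Collect the known terms of each column as K = Σ(ρt)_known − 3212 × (depth of known layers): K_1 = 21095.1305 − 3212×22.48 = −51110.6295; K_2 = 97606.95 − 3212×(0.5401 + 33.59) = −12018.9312.
Balance: K_1 + 13.22×ρ = K_2, so ρ = (K_2 − K_1)/13.22 = 39091.7/13.22 = 2960 kg m⁻³.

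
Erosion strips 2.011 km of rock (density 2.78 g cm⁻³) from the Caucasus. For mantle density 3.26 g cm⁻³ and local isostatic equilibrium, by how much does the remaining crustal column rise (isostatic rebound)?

Unloading: uplift u = e ρ_c/ρ_m = 2.011 km × 2.78/3.26 = 1.71 km.

1.71 km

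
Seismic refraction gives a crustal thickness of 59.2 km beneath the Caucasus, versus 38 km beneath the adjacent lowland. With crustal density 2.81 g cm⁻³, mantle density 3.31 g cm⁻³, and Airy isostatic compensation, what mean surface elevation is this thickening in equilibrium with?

Excess crust Δ = 59.2 km − 38 km = 21.2 km, split between elevation h and root r with h + r = Δ.
Airy balance ρ_c h = (ρ_m − ρ_c) r gives r = h ρ_c/(ρ_m − ρ_c), so h (1 + ρ_c/(ρ_m − ρ_c)) = Δ, i.e. h = Δ (ρ_m − ρ_c)/ρ_m.
h = 21.2 km × 0.5/3.31 = 3.2 km.

3.2 km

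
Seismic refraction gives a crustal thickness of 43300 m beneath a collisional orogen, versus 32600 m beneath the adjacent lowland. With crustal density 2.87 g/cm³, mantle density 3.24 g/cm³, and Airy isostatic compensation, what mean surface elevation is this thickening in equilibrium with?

Excess crust Δ = 43300 m − 32600 m = 10700 m, split between elevation h and root r with h + r = Δ.
Airy balance ρ_c h = (ρ_m − ρ_c) r gives r = h ρ_c/(ρ_m − ρ_c), so h (1 + ρ_c/(ρ_m − ρ_c)) = Δ, i.e. h = Δ (ρ_m − ρ_c)/ρ_m.
h = 10700 m × 0.37/3.24 = 1220 m.

1220 m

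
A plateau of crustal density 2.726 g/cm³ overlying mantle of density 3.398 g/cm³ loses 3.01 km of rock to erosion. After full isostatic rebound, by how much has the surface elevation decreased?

0.595 km

Rebound u = e ρ_c/ρ_m = 3.01 km × 2.726/3.398 = 2.415 km.
Net surface drop = e − u = 3.01 km − 2.415 km = e (ρ_m − ρ_c)/ρ_m = 0.595 km.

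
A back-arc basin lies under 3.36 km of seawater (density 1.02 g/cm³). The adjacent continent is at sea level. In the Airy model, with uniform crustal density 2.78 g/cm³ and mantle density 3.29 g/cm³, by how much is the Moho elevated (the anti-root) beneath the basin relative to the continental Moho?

11.6 km

By Archimedes' principle applied to the lithosphere: replacing crust with seawater at the top is compensated by replacing crust with mantle at the base: d (ρ_c − ρ_w) = a (ρ_m − ρ_c).
a = d (ρ_c − ρ_w)/(ρ_m − ρ_c) = 3.36 km × 1.76/0.51 = 11.6 km.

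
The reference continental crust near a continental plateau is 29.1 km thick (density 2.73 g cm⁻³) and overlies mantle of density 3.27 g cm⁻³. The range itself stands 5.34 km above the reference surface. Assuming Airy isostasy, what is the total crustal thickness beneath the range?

61.4 km

Root depth r = h ρ_c / (ρ_m − ρ_c) = 5.34 km × 2.73 / 0.54 = 27 km.
Total thickness = T + h + r = 29.1 km + 5.34 km + 27 km = 61.4 km.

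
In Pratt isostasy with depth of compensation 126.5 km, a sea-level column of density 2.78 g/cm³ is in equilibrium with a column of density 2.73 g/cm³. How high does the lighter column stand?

2.32 km

ρ_ref D = ρ (D + h) → h = D (ρ_ref − ρ)/ρ.
h = 126.5 km × (2.78 − 2.73)/2.73 = 2.32 km.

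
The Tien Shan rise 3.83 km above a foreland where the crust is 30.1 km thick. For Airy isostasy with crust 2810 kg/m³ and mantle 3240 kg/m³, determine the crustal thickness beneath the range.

59 km

Root depth r = h ρ_c / (ρ_m − ρ_c) = 3.83 km × 2810 / 430 = 25.03 km.
Total thickness = T + h + r = 30.1 km + 3.83 km + 25.03 km = 59 km.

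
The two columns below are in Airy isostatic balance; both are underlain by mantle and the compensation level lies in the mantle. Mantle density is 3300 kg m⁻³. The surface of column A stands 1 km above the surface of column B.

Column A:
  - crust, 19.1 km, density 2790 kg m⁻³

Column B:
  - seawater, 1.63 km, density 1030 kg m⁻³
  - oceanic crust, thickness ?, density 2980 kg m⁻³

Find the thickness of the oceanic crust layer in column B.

8.57 km

Take the compensation level at the base of the deeper column (depth z_c below the surface of column A) and equate Σ ρ_i t_i down to z_c; mantle fills any gap and the z_c terms cancel.
Column A: 19.1×2790 + (z_c − 19.1)×3300
Column B: 1×0 + 1.63×1030 + x×2980 + (z_c − 1 − 1.63 − x)×3300
The z_c×3300 term appears on both sides and cancels. Collect the known terms of each column as K = Σ(ρt)_known − 3300 × (depth of known layers): K_A = 53289 − 3300×19.1 = −9741; K_B = 1678.9 − 3300×(1 + 1.63) = −7000.1.
Balance: K_A = K_B − x×(3300 − 2980), so x = (K_B − K_A)/(3300 − 2980) = 2740.9/320 = 8.57 km.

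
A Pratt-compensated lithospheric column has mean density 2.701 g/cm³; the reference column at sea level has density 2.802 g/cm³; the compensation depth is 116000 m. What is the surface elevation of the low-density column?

ρ_ref D = ρ (D + h) → h = D (ρ_ref − ρ)/ρ.
h = 116000 m × (2.802 − 2.701)/2.701 = 4340 m.

4340 m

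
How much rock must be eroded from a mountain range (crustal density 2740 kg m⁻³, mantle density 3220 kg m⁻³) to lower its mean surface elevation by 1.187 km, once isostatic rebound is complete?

7.96 km

Net drop Δ = e − u = e − e ρ_c/ρ_m = e (ρ_m − ρ_c)/ρ_m.
e = Δ ρ_m/(ρ_m − ρ_c) = 1.187 km × 3220/480 = 7.96 km.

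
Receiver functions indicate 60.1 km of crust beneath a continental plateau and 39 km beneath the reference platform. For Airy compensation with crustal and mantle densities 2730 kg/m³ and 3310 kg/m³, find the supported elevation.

Excess crust Δ = 60.1 km − 39 km = 21.1 km, split between elevation h and root r with h + r = Δ.
Airy balance ρ_c h = (ρ_m − ρ_c) r gives r = h ρ_c/(ρ_m − ρ_c), so h (1 + ρ_c/(ρ_m − ρ_c)) = Δ, i.e. h = Δ (ρ_m − ρ_c)/ρ_m.
h = 21.1 km × 580/3310 = 3.7 km.

3.7 km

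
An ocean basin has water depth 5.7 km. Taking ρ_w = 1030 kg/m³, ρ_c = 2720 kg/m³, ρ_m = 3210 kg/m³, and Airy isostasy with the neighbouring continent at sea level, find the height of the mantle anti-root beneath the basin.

19.7 km

By Archimedes' principle applied to the lithosphere: replacing crust with seawater at the top is compensated by replacing crust with mantle at the base: d (ρ_c − ρ_w) = a (ρ_m − ρ_c).
a = d (ρ_c − ρ_w)/(ρ_m − ρ_c) = 5.7 km × 1690/490 = 19.7 km.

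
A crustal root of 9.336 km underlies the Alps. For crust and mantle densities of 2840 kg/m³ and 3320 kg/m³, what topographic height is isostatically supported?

In Airy isostatic equilibrium: ρ_c h = (ρ_m − ρ_c) r.
h = r (ρ_m − ρ_c) / ρ_c = 9.336 km × (3320 − 2840) / 2840 = 1.58 km.

1.58 km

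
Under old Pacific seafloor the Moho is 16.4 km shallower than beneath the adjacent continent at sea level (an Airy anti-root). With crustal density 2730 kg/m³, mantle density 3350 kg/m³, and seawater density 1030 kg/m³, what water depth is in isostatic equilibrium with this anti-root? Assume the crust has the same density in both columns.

5.98 km

Replacing a thickness d of crust by seawater at the top must be balanced by replacing crust with mantle at the base: d (ρ_c − ρ_w) = a (ρ_m − ρ_c).
d = a (ρ_m − ρ_c)/(ρ_c − ρ_w) = 16.4 km × 620/1700 = 5.98 km.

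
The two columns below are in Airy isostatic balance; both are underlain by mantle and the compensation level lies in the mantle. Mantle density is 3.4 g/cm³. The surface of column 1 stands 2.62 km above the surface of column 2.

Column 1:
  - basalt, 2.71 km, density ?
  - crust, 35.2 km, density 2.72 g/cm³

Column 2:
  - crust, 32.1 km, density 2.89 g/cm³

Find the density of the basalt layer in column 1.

2.9 g/cm³

Take the compensation level at the base of the deeper column (depth z_c below the surface of column 1) and equate Σ ρ_i t_i down to z_c; mantle fills any gap and the z_c terms cancel.
Column 1: 2.71×ρ + 35.2×2.72 + (z_c − 37.91)×3.4
Column 2: 2.62×0 + 32.1×2.89 + (z_c − 2.62 − 32.1)×3.4
The z_c×3.4 term appears on both sides and cancels. Collect the known terms of each column as K = Σ(ρt)_known − 3.4 × (depth of known layers): K_1 = 95.744 − 3.4×37.91 = −33.15; K_2 = 92.769 − 3.4×(2.62 + 32.1) = −25.279.
Balance: K_1 + 2.71×ρ = K_2, so ρ = (K_2 − K_1)/2.71 = 7.871/2.71 = 2.9 g/cm³.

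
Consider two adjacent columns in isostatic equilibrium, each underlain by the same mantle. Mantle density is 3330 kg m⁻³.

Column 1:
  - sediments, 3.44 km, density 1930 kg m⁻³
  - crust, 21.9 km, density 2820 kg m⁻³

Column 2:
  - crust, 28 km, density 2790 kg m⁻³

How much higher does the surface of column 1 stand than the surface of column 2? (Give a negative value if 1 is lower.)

For any compensation level in the mantle, the mantle terms cancel and isostasy reduces to e = (Σt_1 − Σt_2) − (Σ(ρt)_1 − Σ(ρt)_2) / ρ_m.
Σt_1 = 25.34 km; Σt_2 = 28 km; Σ(ρt)_1 = 68397.2; Σ(ρt)_2 = 78120 (in km·kg m⁻³).
e = (25.34 − 28) − (68397.2 − 78120) / 3330 = 0.26 km.

0.26 km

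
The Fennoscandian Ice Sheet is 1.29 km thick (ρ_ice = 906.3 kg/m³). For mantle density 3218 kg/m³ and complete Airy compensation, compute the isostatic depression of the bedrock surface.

0.363 km

In Airy isostatic equilibrium: the ice load ρ_ice t is balanced by mantle displaced below, ρ_m s.
s = t ρ_ice / ρ_m = 1.29 km × 906.3/3218 = 0.363 km.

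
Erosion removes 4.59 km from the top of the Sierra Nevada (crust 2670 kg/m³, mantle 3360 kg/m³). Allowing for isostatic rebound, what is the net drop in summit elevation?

Rebound u = e ρ_c/ρ_m = 4.59 km × 2670/3360 = 3.647 km.
Net surface drop = e − u = 4.59 km − 3.647 km = e (ρ_m − ρ_c)/ρ_m = 0.943 km.

0.943 km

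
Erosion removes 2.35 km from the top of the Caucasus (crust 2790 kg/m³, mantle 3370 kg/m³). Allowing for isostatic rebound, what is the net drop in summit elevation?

0.404 km

Rebound u = e ρ_c/ρ_m = 2.35 km × 2790/3370 = 1.946 km.
Net surface drop = e − u = 2.35 km − 1.946 km = e (ρ_m − ρ_c)/ρ_m = 0.404 km.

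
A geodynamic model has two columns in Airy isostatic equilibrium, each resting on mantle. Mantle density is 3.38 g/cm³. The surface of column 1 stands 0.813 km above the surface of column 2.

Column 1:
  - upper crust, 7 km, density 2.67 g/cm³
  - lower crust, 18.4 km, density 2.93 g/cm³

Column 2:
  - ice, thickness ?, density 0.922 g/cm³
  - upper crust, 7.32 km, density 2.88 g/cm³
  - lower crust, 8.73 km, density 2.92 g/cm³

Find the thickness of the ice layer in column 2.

1.15 km

Take the compensation level at the base of the deeper column (depth z_c below the surface of column 1) and equate Σ ρ_i t_i down to z_c; mantle fills any gap and the z_c terms cancel.
Column 1: 7×2.67 + 18.4×2.93 + (z_c − 25.4)×3.38
Column 2: 0.813×0 + x×0.922 + 7.32×2.88 + 8.73×2.92 + (z_c − 0.813 − 16.05 − x)×3.38
The z_c×3.38 term appears on both sides and cancels. Collect the known terms of each column as K = Σ(ρt)_known − 3.38 × (depth of known layers): K_1 = 72.602 − 3.38×25.4 = −13.25; K_2 = 46.5732 − 3.38×(0.813 + 16.05) = −10.42374.
Balance: K_1 = K_2 − x×(3.38 − 0.922), so x = (K_2 − K_1)/(3.38 − 0.922) = 2.82626/2.458 = 1.15 km.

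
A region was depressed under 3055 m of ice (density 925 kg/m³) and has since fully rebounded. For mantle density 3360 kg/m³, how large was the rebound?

Removing the load lets mantle flow back in; uplift u satisfies ρ_ice t = ρ_m u.
u = t ρ_ice/ρ_m = 3055 m × 925/3360 = 841 m.

841 m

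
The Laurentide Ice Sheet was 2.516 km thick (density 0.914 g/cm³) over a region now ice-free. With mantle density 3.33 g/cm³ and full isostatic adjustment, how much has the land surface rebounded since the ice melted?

Removing the load lets mantle flow back in; uplift u satisfies ρ_ice t = ρ_m u.
u = t ρ_ice/ρ_m = 2.516 km × 0.914/3.33 = 0.691 km.

0.691 km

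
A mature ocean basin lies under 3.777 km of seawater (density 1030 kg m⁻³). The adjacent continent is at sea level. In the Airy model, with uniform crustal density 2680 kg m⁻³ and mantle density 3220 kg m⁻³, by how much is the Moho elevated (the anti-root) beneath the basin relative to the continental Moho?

11.5 km

Balancing pressure at the compensation depth: replacing crust with seawater at the top is compensated by replacing crust with mantle at the base: d (ρ_c − ρ_w) = a (ρ_m − ρ_c).
a = d (ρ_c − ρ_w)/(ρ_m − ρ_c) = 3.777 km × 1650/540 = 11.5 km.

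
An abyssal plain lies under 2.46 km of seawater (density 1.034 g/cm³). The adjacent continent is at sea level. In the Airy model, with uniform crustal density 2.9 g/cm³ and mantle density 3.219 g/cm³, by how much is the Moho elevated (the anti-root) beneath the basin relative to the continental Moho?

14.4 km

By Archimedes' principle applied to the lithosphere: replacing crust with seawater at the top is compensated by replacing crust with mantle at the base: d (ρ_c − ρ_w) = a (ρ_m − ρ_c).
a = d (ρ_c − ρ_w)/(ρ_m − ρ_c) = 2.46 km × 1.866/0.319 = 14.4 km.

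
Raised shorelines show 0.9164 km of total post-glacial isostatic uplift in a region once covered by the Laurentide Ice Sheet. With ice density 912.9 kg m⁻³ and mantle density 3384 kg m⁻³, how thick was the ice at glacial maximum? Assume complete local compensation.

3.4 km

u = t ρ_ice/ρ_m → t = u ρ_m/ρ_ice = 0.9164 km × 3384/912.9 = 3.4 km.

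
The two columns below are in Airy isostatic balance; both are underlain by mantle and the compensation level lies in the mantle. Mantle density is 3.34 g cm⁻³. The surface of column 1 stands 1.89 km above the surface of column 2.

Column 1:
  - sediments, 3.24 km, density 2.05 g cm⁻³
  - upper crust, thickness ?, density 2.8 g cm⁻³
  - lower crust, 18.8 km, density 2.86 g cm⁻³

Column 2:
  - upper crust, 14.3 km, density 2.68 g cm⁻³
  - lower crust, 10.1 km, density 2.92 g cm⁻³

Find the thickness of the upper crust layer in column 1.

12.6 km

Take the compensation level at the base of the deeper column (depth z_c below the surface of column 1) and equate Σ ρ_i t_i down to z_c; mantle fills any gap and the z_c terms cancel.
Column 1: 3.24×2.05 + x×2.8 + 18.8×2.86 + (z_c − 22.04 − x)×3.34
Column 2: 1.89×0 + 14.3×2.68 + 10.1×2.92 + (z_c − 1.89 − 24.4)×3.34
The z_c×3.34 term appears on both sides and cancels. Collect the known terms of each column as K = Σ(ρt)_known − 3.34 × (depth of known layers): K_1 = 60.41 − 3.34×22.04 = −13.2036; K_2 = 67.816 − 3.34×(1.89 + 24.4) = −19.9926.
Balance: K_1 − x×(3.34 − 2.8) = K_2, so x = (K_1 − K_2)/(3.34 − 2.8) = 6.789/0.54 = 12.6 km.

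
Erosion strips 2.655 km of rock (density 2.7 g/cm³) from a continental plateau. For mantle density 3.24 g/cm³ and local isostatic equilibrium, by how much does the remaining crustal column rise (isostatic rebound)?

Unloading: uplift u = e ρ_c/ρ_m = 2.655 km × 2.7/3.24 = 2.21 km.

2.21 km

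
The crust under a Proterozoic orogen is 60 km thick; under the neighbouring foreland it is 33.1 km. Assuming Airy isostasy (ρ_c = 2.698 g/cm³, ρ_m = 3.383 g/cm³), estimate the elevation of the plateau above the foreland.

Excess crust Δ = 60 km − 33.1 km = 26.9 km, split between elevation h and root r with h + r = Δ.
Airy balance ρ_c h = (ρ_m − ρ_c) r gives r = h ρ_c/(ρ_m − ρ_c), so h (1 + ρ_c/(ρ_m − ρ_c)) = Δ, i.e. h = Δ (ρ_m − ρ_c)/ρ_m.
h = 26.9 km × 0.685/3.383 = 5.45 km.

5.45 km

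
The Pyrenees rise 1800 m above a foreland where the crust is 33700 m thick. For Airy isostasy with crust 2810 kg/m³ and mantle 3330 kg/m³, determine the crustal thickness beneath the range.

45200 m

Root depth r = h ρ_c / (ρ_m − ρ_c) = 1800 m × 2810 / 520 = 9727 m.
Total thickness = T + h + r = 33700 m + 1800 m + 9727 m = 45200 m.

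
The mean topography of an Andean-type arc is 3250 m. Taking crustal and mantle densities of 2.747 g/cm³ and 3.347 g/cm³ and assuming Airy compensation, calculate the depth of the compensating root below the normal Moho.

By Archimedes' principle applied to the lithosphere: the weight of the topography is balanced by the buoyancy of the root, ρ_c h = (ρ_m − ρ_c) r.
r = h · ρ_c / (ρ_m − ρ_c) = 3250 m × 2.747 / (3.347 − 2.747) = 14900 m.

14900 m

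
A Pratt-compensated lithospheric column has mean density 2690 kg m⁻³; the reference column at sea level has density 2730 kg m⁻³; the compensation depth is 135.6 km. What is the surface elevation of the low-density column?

ρ_ref D = ρ (D + h) → h = D (ρ_ref − ρ)/ρ.
h = 135.6 km × (2730 − 2690)/2690 = 2.02 km.

2.02 km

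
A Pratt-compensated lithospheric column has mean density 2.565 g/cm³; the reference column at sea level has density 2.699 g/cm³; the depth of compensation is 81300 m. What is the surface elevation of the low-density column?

ρ_ref D = ρ (D + h) → h = D (ρ_ref − ρ)/ρ.
h = 81300 m × (2.699 − 2.565)/2.565 = 4250 m.

4250 m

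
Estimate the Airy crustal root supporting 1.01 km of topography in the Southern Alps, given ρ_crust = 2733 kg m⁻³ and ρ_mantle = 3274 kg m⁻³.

In Airy isostatic equilibrium: the weight of the topography is balanced by the buoyancy of the root, ρ_c h = (ρ_m − ρ_c) r.
r = h · ρ_c / (ρ_m − ρ_c) = 1.01 km × 2733 / (3274 − 2733) = 5.1 km.

5.1 km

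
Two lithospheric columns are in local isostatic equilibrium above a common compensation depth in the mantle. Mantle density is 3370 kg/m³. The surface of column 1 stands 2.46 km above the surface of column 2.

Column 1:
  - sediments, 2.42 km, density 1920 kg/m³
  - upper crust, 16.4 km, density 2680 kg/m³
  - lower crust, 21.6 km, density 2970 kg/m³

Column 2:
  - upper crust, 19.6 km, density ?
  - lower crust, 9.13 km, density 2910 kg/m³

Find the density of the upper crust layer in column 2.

2810 kg/m³

Take the compensation level at the base of the deeper column (depth z_c below the surface of column 1) and equate Σ ρ_i t_i down to z_c; mantle fills any gap and the z_c terms cancel.
Column 1: 2.42×1920 + 16.4×2680 + 21.6×2970 + (z_c − 40.42)×3370
Column 2: 2.46×0 + 19.6×ρ + 9.13×2910 + (z_c − 2.46 − 28.73)×3370
The z_c×3370 term appears on both sides and cancels. Collect the known terms of each column as K = Σ(ρt)_known − 3370 × (depth of known layers): K_1 = 112750.4 − 3370×40.42 = −23465; K_2 = 26568.3 − 3370×(2.46 + 28.73) = −78542.
Balance: K_1 = K_2 + 19.6×ρ, so ρ = (K_1 − K_2)/19.6 = 55077/19.6 = 2810 kg/m³.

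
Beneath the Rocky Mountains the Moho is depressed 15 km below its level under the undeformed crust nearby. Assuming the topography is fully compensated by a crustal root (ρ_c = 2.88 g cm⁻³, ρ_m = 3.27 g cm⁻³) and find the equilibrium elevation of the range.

2.03 km

In Airy isostatic equilibrium: ρ_c h = (ρ_m − ρ_c) r.
h = r (ρ_m − ρ_c) / ρ_c = 15 km × (3.27 − 2.88) / 2.88 = 2.03 km.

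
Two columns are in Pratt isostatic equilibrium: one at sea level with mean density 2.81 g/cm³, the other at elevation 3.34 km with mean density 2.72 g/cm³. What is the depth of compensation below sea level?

101 km

ρ_ref D = ρ (D + h) → D (ρ_ref − ρ) = ρ h.
D = ρ h/(ρ_ref − ρ) = 2.72 × 3.34 km/(2.81 − 2.72) = 101 km.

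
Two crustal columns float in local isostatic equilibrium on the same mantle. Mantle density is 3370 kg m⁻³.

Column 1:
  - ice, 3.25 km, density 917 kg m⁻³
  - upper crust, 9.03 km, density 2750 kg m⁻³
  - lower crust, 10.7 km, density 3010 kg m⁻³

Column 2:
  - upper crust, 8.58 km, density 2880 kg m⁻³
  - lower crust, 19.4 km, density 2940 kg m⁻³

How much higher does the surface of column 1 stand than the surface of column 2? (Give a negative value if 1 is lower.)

1.45 km

For any compensation level in the mantle, the mantle terms cancel and isostasy reduces to e = (Σt_1 − Σt_2) − (Σ(ρt)_1 − Σ(ρt)_2) / ρ_m.
Σt_1 = 22.98 km; Σt_2 = 27.98 km; Σ(ρt)_1 = 60019.75; Σ(ρt)_2 = 81746.4 (in km·kg m⁻³).
e = (22.98 − 27.98) − (60019.75 − 81746.4) / 3370 = 1.45 km.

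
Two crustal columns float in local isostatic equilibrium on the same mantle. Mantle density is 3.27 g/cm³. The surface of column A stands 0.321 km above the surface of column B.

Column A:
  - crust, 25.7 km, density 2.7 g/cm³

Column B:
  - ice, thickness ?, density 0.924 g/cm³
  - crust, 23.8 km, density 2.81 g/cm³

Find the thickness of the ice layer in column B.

Take the compensation level at the base of the deeper column (depth z_c below the surface of column A) and equate Σ ρ_i t_i down to z_c; mantle fills any gap and the z_c terms cancel.
Column A: 25.7×2.7 + (z_c − 25.7)×3.27
Column B: 0.321×0 + x×0.924 + 23.8×2.81 + (z_c − 0.321 − 23.8 − x)×3.27
The z_c×3.27 term appears on both sides and cancels. Collect the known terms of each column as K = Σ(ρt)_known − 3.27 × (depth of known layers): K_A = 69.39 − 3.27×25.7 = −14.649; K_B = 66.878 − 3.27×(0.321 + 23.8) = −11.99767.
Balance: K_A = K_B − x×(3.27 − 0.924), so x = (K_B − K_A)/(3.27 − 0.924) = 2.65133/2.346 = 1.13 km.

1.13 km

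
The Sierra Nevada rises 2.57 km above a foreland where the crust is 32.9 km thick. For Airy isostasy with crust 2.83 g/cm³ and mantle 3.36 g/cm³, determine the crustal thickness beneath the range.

49.2 km

Root depth r = h ρ_c / (ρ_m − ρ_c) = 2.57 km × 2.83 / 0.53 = 13.72 km.
Total thickness = T + h + r = 32.9 km + 2.57 km + 13.72 km = 49.2 km.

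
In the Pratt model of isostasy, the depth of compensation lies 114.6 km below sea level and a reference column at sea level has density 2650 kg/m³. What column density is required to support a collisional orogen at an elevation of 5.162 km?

2540 kg/m³

Pratt balance: ρ_ref D = ρ (D + h).
ρ = ρ_ref D/(D + h) = 2650 × 114.6 km/(114.6 km + 5.162 km) = 2540 kg/m³.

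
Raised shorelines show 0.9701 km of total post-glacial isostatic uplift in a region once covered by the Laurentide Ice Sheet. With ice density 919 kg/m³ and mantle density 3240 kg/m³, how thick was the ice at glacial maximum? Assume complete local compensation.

3.42 km

u = t ρ_ice/ρ_m → t = u ρ_m/ρ_ice = 0.9701 km × 3240/919 = 3.42 km.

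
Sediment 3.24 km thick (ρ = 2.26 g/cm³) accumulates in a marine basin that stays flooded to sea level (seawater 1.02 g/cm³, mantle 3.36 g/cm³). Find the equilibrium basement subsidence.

1.72 km

Submarine loading: the sediment displaces seawater, and the subsidence is in turn flooded, so s (ρ_m − ρ_w) = t (ρ_sed − ρ_w).
s = 3.24 km × (2.26 − 1.02) / (3.36 − 1.02) = 1.72 km.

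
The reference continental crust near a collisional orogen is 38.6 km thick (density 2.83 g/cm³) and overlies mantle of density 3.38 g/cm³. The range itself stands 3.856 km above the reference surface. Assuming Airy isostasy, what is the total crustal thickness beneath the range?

Root depth r = h ρ_c / (ρ_m − ρ_c) = 3.856 km × 2.83 / 0.55 = 19.84 km.
Total thickness = T + h + r = 38.6 km + 3.856 km + 19.84 km = 62.3 km.

62.3 km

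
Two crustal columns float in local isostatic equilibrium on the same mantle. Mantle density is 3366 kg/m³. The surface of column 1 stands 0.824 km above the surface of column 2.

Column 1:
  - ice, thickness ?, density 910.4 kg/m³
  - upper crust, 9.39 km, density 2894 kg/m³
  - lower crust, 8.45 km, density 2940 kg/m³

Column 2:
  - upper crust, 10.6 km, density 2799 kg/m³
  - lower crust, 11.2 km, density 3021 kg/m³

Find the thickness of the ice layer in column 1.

1.88 km

Take the compensation level at the base of the deeper column (depth z_c below the surface of column 1) and equate Σ ρ_i t_i down to z_c; mantle fills any gap and the z_c terms cancel.
Column 1: x×910.4 + 9.39×2894 + 8.45×2940 + (z_c − 17.84 − x)×3366
Column 2: 0.824×0 + 10.6×2799 + 11.2×3021 + (z_c − 0.824 − 21.8)×3366
The z_c×3366 term appears on both sides and cancels. Collect the known terms of each column as K = Σ(ρt)_known − 3366 × (depth of known layers): K_1 = 52017.66 − 3366×17.84 = −8031.78; K_2 = 63504.6 − 3366×(0.824 + 21.8) = −12647.784.
Balance: K_1 − x×(3366 − 910.4) = K_2, so x = (K_1 − K_2)/(3366 − 910.4) = 4616/2455.6 = 1.88 km.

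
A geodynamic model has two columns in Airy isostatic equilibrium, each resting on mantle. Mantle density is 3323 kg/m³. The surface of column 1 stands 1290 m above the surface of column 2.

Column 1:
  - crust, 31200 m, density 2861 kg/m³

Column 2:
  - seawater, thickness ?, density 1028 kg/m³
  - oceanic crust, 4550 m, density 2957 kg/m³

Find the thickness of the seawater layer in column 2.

Take the compensation level at the base of the deeper column (depth z_c below the surface of column 1) and equate Σ ρ_i t_i down to z_c; mantle fills any gap and the z_c terms cancel.
Column 1: 31200×2861 + (z_c − 31200)×3323
Column 2: 1290×0 + x×1028 + 4550×2957 + (z_c − 1290 − 4550 − x)×3323
The z_c×3323 term appears on both sides and cancels. Collect the known terms of each column as K = Σ(ρt)_known − 3323 × (depth of known layers): K_1 = 89263200 − 3323×31200 = −14414400; K_2 = 13454350 − 3323×(1290 + 4550) = −5951970.
Balance: K_1 = K_2 − x×(3323 − 1028), so x = (K_2 − K_1)/(3323 − 1028) = 8462430/2295 = 3690 m.

3690 m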